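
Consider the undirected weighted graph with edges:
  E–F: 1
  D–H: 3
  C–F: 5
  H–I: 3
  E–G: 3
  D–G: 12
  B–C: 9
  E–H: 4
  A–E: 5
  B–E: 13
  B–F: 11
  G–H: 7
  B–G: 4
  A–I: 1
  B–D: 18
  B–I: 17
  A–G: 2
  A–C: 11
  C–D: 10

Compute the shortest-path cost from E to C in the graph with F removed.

16

Comparing a few candidate routes:
E-G-A-C: 3 + 2 + 11 = 16
E-A-C: 5 + 11 = 16
E-H-D-C: 4 + 3 + 10 = 17
E-G-B-C: 3 + 4 + 9 = 16
The minimum is 16.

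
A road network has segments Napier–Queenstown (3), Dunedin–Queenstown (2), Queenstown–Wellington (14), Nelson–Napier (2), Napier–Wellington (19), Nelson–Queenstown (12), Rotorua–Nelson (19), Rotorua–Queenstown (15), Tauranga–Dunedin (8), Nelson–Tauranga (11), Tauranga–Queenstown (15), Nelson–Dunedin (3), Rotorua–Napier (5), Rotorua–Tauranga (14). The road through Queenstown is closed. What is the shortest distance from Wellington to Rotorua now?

Some routes from Wellington to Rotorua avoiding Queenstown:
Wellington-Napier-Nelson-Rotorua: 19 + 2 + 19 = 40
Wellington-Napier-Rotorua: 19 + 5 = 24
Wellington-Napier-Nelson-Tauranga-Rotorua: 19 + 2 + 11 + 14 = 46
Shortest: 24.

24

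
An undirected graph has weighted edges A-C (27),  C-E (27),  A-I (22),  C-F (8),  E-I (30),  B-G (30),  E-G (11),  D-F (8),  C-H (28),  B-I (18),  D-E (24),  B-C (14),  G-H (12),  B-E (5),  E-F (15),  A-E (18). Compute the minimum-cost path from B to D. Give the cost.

28

Checking several routes:
B → E → D: 5 + 24 = 29
B → E → C → F → D: 5 + 27 + 8 + 8 = 48
B → C → F → D: 14 + 8 + 8 = 30
B → E → F → D: 5 + 15 + 8 = 28
B → C → F → E → D: 14 + 8 + 15 + 24 = 61
Shortest: 28.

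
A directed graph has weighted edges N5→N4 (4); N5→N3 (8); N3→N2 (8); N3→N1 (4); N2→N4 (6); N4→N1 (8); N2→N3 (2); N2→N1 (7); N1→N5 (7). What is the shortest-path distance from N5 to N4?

4

Routes from N5 to N4:
N5→N3→N2→N4: 8 + 8 + 6 = 22
N5→N4: 4
Shortest: 4.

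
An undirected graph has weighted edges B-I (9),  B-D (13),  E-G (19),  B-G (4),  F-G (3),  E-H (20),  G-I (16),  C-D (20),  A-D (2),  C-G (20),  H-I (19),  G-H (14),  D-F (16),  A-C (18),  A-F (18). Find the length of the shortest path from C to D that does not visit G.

Routes from C to D avoiding G:
C - A - D: 18 + 2 = 20
C - D: 20
C - A - F - D: 18 + 18 + 16 = 52
The minimum is 20.

20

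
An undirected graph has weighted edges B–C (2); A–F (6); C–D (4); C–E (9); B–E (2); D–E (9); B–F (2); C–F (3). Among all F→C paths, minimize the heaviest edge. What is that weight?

2

Routes from F to C:
F-B-E-C: max(2, 2, 9) = 9
F-B-E-D-C: max(2, 2, 9, 4) = 9
F-C: max(3) = 3
F-B-C: max(2, 2) = 2
Best route has worst link 2.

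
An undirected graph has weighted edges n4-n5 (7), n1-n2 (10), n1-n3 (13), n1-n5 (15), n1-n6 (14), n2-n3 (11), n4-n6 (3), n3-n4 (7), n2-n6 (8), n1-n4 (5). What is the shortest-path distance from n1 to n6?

8

Checking several routes:
n1-n2-n3-n4-n6: 10 + 11 + 7 + 3 = 31
n1-n3-n4-n6: 13 + 7 + 3 = 23
n1-n4-n6: 5 + 3 = 8
n1-n5-n4-n6: 15 + 7 + 3 = 25
n1-n2-n6: 10 + 8 = 18
n1-n6: 14
Shortest: 8.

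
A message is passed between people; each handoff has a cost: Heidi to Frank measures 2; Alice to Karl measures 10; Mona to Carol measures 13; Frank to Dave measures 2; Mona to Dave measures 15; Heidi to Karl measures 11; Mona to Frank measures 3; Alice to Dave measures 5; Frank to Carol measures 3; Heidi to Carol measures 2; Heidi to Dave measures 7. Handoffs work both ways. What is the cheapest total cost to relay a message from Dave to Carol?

Checking several routes:
Dave → Frank → Carol: 2 + 3 = 5
Dave → Mona → Frank → Carol: 15 + 3 + 3 = 21
Dave → Frank → Mona → Carol: 2 + 3 + 13 = 18
Dave → Frank → Heidi → Carol: 2 + 2 + 2 = 6
Dave → Heidi → Carol: 7 + 2 = 9
Dave → Heidi → Frank → Carol: 7 + 2 + 3 = 12
Best route has total 5.

5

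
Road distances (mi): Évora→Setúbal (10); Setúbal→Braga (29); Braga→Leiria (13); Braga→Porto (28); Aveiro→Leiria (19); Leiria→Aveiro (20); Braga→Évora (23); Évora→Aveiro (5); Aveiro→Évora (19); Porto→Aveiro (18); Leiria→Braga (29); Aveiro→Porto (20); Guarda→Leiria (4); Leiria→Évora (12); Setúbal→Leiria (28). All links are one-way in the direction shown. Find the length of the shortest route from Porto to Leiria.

Routes from Porto to Leiria:
Porto-Aveiro-Évora-Setúbal-Leiria: 18 + 19 + 10 + 28 = 75
Porto-Aveiro-Leiria: 18 + 19 = 37
Porto-Aveiro-Évora-Setúbal-Braga-Leiria: 18 + 19 + 10 + 29 + 13 = 89
The minimum is 37 mi.

37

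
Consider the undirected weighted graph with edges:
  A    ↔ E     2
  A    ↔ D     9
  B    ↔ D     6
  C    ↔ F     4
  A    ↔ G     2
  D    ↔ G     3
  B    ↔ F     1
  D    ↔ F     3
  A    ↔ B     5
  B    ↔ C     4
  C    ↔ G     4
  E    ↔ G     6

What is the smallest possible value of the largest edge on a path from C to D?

4

Checking several routes:
C → B → A → G → D: max(4, 5, 2, 3) = 5
C → B → F → D: max(4, 1, 3) = 4
C → F → B → A → G → D: max(4, 1, 5, 2, 3) = 5
C → F → D: max(4, 3) = 4
C → G → A → B → F → D: max(4, 2, 5, 1, 3) = 5
C → G → D: max(4, 3) = 4
The minimum achievable maximum is 4.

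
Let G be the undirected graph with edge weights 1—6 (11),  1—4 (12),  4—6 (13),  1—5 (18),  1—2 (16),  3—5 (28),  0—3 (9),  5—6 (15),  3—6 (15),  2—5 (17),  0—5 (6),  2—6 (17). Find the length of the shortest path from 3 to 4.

28

Some routes from 3 to 4:
3-0-5-6-4: 9 + 6 + 15 + 13 = 43
3-6-1-4: 15 + 11 + 12 = 38
3-0-5-6-1-4: 9 + 6 + 15 + 11 + 12 = 53
3-0-5-1-4: 9 + 6 + 18 + 12 = 45
3-6-4: 15 + 13 = 28
The minimum is 28.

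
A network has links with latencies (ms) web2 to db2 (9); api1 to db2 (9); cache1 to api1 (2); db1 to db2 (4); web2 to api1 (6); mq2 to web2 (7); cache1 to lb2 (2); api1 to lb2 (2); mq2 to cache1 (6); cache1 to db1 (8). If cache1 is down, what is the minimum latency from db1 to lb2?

15

Paths from db1 to lb2 avoiding cache1:
db1-db2-api1-lb2: 4 + 9 + 2 = 15
db1-db2-web2-api1-lb2: 4 + 9 + 6 + 2 = 21
The minimum is 15 ms.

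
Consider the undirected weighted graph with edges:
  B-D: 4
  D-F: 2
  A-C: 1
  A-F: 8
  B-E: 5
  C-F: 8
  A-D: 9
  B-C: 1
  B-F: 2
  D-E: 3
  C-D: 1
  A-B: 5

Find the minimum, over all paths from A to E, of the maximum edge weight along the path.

Checking several routes:
A -> C -> B -> F -> D -> E: max(1, 1, 2, 2, 3) = 3
A -> B -> C -> D -> E: max(5, 1, 1, 3) = 5
A -> C -> D -> E: max(1, 1, 3) = 3
A -> C -> B -> D -> E: max(1, 1, 4, 3) = 4
The minimum achievable maximum is 3.

3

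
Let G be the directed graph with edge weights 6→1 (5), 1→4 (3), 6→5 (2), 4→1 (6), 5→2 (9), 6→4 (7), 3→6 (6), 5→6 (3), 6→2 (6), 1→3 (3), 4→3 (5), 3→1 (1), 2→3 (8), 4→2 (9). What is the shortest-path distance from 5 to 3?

11

Comparing a few candidate routes:
5 -> 6 -> 4 -> 1 -> 3: 3 + 7 + 6 + 3 = 19
5 -> 6 -> 1 -> 3: 3 + 5 + 3 = 11
5 -> 6 -> 4 -> 3: 3 + 7 + 5 = 15
5 -> 6 -> 1 -> 4 -> 3: 3 + 5 + 3 + 5 = 16
5 -> 6 -> 2 -> 3: 3 + 6 + 8 = 17
5 -> 2 -> 3: 9 + 8 = 17
Best route has total 11.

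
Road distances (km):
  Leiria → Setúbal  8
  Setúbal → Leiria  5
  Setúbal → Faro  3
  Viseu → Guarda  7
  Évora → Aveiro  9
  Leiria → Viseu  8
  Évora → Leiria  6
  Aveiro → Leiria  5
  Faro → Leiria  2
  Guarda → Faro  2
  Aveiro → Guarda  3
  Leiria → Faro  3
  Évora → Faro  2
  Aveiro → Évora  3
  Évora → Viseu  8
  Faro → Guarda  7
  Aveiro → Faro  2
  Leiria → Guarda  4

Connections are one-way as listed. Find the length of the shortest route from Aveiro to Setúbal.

12

Routes from Aveiro to Setúbal:
Aveiro → Guarda → Faro → Leiria → Setúbal: 3 + 2 + 2 + 8 = 15
Aveiro → Leiria → Setúbal: 5 + 8 = 13
Aveiro → Faro → Leiria → Setúbal: 2 + 2 + 8 = 12
Aveiro → Évora → Faro → Leiria → Setúbal: 3 + 2 + 2 + 8 = 15
Aveiro → Évora → Viseu → Guarda → Faro → Leiria → Setúbal: 3 + 8 + 7 + 2 + 2 + 8 = 30
Aveiro → Évora → Leiria → Setúbal: 3 + 6 + 8 = 17
Shortest: 12 km.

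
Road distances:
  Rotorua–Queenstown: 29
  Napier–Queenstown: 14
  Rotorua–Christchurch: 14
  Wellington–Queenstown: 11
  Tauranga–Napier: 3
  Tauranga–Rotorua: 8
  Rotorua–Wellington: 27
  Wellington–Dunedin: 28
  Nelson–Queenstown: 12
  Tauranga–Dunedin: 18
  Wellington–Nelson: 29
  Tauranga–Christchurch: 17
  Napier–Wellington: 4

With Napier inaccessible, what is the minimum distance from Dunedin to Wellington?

Checking several routes:
Dunedin - Wellington: 28
Dunedin - Tauranga - Rotorua - Queenstown - Wellington: 18 + 8 + 29 + 11 = 66
Dunedin - Tauranga - Rotorua - Wellington: 18 + 8 + 27 = 53
Best route has total 28.

28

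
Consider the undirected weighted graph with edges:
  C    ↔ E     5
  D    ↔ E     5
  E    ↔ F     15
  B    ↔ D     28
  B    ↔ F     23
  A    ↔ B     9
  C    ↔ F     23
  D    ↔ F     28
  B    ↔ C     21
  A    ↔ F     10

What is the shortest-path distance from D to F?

Comparing a few candidate routes:
D -> F: 28
D -> E -> C -> F: 5 + 5 + 23 = 33
D -> B -> A -> F: 28 + 9 + 10 = 47
D -> E -> F: 5 + 15 = 20
The minimum is 20.

20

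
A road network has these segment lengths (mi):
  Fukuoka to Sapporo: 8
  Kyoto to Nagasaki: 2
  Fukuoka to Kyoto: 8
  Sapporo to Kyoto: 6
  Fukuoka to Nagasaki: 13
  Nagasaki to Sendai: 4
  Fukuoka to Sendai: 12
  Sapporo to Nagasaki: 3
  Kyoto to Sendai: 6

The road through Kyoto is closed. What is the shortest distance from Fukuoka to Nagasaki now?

11

Candidate routes:
Fukuoka→Sendai→Nagasaki: 12 + 4 = 16
Fukuoka→Sapporo→Nagasaki: 8 + 3 = 11
Fukuoka→Nagasaki: 13
Best route has total 11 mi.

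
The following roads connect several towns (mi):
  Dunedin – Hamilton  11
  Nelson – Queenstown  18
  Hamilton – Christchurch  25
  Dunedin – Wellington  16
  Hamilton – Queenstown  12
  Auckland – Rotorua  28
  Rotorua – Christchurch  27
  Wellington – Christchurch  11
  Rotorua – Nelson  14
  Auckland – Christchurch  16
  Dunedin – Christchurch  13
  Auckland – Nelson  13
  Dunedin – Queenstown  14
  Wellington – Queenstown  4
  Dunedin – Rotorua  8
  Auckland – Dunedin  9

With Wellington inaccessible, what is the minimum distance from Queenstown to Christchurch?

27

A few of the Queenstown→Christchurch routes:
Queenstown - Dunedin - Auckland - Christchurch: 14 + 9 + 16 = 39
Queenstown - Hamilton - Dunedin - Christchurch: 12 + 11 + 13 = 36
Queenstown - Dunedin - Christchurch: 14 + 13 = 27
Queenstown - Nelson - Auckland - Christchurch: 18 + 13 + 16 = 47
Queenstown - Hamilton - Christchurch: 12 + 25 = 37
Best route has total 27 mi.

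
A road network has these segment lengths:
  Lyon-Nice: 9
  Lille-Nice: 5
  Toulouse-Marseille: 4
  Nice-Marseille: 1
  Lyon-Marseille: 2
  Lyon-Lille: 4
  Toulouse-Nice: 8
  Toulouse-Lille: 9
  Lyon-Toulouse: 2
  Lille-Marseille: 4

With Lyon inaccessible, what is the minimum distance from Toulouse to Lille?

A few of the Toulouse→Lille routes:
Toulouse-Marseille-Nice-Lille: 4 + 1 + 5 = 10
Toulouse-Lille: 9
Toulouse-Marseille-Lille: 4 + 4 = 8
The minimum is 8.

8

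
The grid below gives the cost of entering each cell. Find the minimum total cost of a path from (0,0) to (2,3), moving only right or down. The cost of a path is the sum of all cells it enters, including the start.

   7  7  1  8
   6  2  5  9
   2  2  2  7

Cheapest: [0,0] -> [1,0] -> [1,1] -> [2,1] -> [2,2] -> [2,3]
  7 + 6 + 2 + 2 + 2 + 7 = 26

26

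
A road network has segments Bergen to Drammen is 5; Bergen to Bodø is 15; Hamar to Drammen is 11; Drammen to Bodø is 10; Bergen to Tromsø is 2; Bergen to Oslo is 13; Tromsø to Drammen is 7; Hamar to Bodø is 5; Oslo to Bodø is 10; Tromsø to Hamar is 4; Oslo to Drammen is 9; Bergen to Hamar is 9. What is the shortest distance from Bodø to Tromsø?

Checking several routes:
Bodø - Bergen - Tromsø: 15 + 2 = 17
Bodø - Hamar - Bergen - Tromsø: 5 + 9 + 2 = 16
Bodø - Drammen - Tromsø: 10 + 7 = 17
Bodø - Hamar - Tromsø: 5 + 4 = 9
Bodø - Hamar - Drammen - Tromsø: 5 + 11 + 7 = 23
Bodø - Drammen - Bergen - Tromsø: 10 + 5 + 2 = 17
The minimum is 9.

9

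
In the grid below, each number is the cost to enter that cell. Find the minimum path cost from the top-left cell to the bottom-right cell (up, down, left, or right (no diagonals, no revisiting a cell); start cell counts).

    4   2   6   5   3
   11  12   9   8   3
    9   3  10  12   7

Take (0,0) -> (0,1) -> (0,2) -> (0,3) -> (0,4) -> (1,4) -> (2,4) for a total of 4 + 2 + 6 + 5 + 3 + 3 + 7 = 30.

30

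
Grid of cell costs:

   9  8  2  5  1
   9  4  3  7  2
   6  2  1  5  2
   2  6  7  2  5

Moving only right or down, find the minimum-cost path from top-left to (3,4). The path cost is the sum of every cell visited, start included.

34

One optimal route is [0,0]→[0,1]→[0,2]→[0,3]→[0,4]→[1,4]→[2,4]→[3,4].
Its cost is 9 + 8 + 2 + 5 + 1 + 2 + 2 + 5 = 34.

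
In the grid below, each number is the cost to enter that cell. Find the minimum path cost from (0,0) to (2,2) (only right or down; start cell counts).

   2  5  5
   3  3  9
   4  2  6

Path (0,0) → (1,0) → (1,1) → (2,1) → (2,2): 2 + 3 + 3 + 2 + 6 = 16.

16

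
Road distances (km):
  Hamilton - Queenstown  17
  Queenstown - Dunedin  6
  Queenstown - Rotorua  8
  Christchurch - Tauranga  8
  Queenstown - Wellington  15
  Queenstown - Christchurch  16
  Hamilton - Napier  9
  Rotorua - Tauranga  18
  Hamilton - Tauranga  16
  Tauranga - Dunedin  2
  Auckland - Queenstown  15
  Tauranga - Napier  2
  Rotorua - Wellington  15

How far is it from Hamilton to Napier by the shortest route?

Candidate routes:
Hamilton -> Queenstown -> Dunedin -> Tauranga -> Napier: 17 + 6 + 2 + 2 = 27
Hamilton -> Queenstown -> Christchurch -> Tauranga -> Napier: 17 + 16 + 8 + 2 = 43
Hamilton -> Tauranga -> Napier: 16 + 2 = 18
Hamilton -> Napier: 9
Hamilton -> Queenstown -> Rotorua -> Tauranga -> Napier: 17 + 8 + 18 + 2 = 45
Hamilton -> Queenstown -> Wellington -> Rotorua -> Tauranga -> Napier: 17 + 15 + 15 + 18 + 2 = 67
The minimum is 9 km.

9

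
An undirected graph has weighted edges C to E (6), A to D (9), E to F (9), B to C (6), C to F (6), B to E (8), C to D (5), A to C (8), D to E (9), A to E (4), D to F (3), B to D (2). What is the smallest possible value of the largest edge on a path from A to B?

6

Some routes from A to B:
A - C - D - B: max(8, 5, 2) = 8
A - E - C - F - D - B: max(4, 6, 6, 3, 2) = 6
A - C - F - D - B: max(8, 6, 3, 2) = 8
A - E - C - B: max(4, 6, 6) = 6
A - E - C - D - B: max(4, 6, 5, 2) = 6
A - C - E - B: max(8, 6, 8) = 8
Best route has worst link 6.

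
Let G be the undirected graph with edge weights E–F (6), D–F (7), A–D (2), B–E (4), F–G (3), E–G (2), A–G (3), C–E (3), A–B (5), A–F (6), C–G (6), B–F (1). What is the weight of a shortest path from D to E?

Comparing a few candidate routes:
D-F-B-E: 7 + 1 + 4 = 12
D-A-B-E: 2 + 5 + 4 = 11
D-A-G-E: 2 + 3 + 2 = 7
Best route has total 7.

7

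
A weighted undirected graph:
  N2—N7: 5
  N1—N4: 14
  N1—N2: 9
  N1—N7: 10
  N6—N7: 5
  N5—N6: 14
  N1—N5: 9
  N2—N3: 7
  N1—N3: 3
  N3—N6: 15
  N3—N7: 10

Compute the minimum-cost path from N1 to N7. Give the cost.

10

Checking several routes:
N1 → N2 → N7: 9 + 5 = 14
N1 → N7: 10
N1 → N3 → N7: 3 + 10 = 13
Best route has total 10.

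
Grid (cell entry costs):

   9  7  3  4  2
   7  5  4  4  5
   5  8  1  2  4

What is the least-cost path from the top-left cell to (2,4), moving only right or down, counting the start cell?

Path (0,0) (0,1) (0,2) (1,2) (2,2) (2,3) (2,4): 9 + 7 + 3 + 4 + 1 + 2 + 4 = 30.

30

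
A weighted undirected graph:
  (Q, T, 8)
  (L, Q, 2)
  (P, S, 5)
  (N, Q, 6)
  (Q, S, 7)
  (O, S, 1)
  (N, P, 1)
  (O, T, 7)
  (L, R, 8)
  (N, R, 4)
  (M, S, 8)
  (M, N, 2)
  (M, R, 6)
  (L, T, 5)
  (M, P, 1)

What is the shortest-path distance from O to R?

11

Checking several routes:
O - S - P - M - R: 1 + 5 + 1 + 6 = 13
O - S - P - N - M - R: 1 + 5 + 1 + 2 + 6 = 15
O - S - M - R: 1 + 8 + 6 = 15
O - S - P - M - N - R: 1 + 5 + 1 + 2 + 4 = 13
O - S - P - N - R: 1 + 5 + 1 + 4 = 11
Shortest: 11.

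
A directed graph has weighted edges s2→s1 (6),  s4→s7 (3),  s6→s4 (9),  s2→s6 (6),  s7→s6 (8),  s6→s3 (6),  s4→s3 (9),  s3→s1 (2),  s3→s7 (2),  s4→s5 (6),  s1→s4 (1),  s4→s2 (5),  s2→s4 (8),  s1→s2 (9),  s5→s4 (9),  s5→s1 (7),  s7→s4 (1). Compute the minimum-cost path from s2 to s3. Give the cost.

Some routes from s2 to s3:
s2 -> s1 -> s4 -> s3: 6 + 1 + 9 = 16
s2 -> s6 -> s3: 6 + 6 = 12
s2 -> s4 -> s3: 8 + 9 = 17
Best route has total 12.

12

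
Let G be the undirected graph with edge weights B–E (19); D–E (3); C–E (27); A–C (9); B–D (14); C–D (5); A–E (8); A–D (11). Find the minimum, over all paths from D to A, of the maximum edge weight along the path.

A few of the D→A routes:
D→E→A: max(3, 8) = 8
D→C→A: max(5, 9) = 9
D→A: max(11) = 11
Smallest bottleneck: 8.

8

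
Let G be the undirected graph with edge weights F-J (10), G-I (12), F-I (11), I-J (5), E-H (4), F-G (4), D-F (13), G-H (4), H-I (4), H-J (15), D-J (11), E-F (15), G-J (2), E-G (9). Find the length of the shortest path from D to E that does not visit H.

Some routes from D to E avoiding H:
D -> J -> G -> F -> E: 11 + 2 + 4 + 15 = 32
D -> J -> G -> E: 11 + 2 + 9 = 22
D -> F -> G -> E: 13 + 4 + 9 = 26
D -> F -> E: 13 + 15 = 28
Shortest: 22.

22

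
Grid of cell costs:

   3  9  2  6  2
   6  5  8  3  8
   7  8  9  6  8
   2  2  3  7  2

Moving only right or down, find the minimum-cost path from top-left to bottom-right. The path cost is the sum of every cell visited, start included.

32

Cheapest: r0c0 r1c0 r2c0 r3c0 r3c1 r3c2 r3c3 r3c4
  3 + 6 + 7 + 2 + 2 + 3 + 7 + 2 = 32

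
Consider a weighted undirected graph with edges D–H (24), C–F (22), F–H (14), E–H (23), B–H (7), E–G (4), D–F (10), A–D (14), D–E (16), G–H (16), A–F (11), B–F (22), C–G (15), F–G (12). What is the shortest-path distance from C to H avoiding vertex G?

36

Some routes from C to H avoiding G:
C - F - B - H: 22 + 22 + 7 = 51
C - F - H: 22 + 14 = 36
C - F - D - H: 22 + 10 + 24 = 56
C - F - A - D - H: 22 + 11 + 14 + 24 = 71
Shortest: 36.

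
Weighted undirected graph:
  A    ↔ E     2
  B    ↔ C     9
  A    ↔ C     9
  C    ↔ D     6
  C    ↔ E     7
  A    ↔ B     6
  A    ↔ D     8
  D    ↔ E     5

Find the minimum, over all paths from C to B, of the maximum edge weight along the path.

6

Comparing a few candidate routes:
C - E - A - B: max(7, 2, 6) = 7
C - E - D - A - B: max(7, 5, 8, 6) = 8
C - D - E - A - B: max(6, 5, 2, 6) = 6
C - D - A - B: max(6, 8, 6) = 8
Smallest bottleneck: 6.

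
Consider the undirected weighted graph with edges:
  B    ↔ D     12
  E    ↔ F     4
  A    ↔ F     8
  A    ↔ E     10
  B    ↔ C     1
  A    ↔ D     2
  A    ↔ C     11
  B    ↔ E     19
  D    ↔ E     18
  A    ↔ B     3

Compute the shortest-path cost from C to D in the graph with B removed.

Candidate routes:
C→A→E→D: 11 + 10 + 18 = 39
C→A→F→E→D: 11 + 8 + 4 + 18 = 41
C→A→D: 11 + 2 = 13
Shortest: 13.

13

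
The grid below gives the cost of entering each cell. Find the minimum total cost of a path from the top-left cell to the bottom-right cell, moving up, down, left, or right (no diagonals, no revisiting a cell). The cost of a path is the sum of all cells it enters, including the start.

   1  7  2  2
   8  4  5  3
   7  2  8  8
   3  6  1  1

Cheapest: r0c0→r0c1→r1c1→r2c1→r3c1→r3c2→r3c3
  1 + 7 + 4 + 2 + 6 + 1 + 1 = 22

22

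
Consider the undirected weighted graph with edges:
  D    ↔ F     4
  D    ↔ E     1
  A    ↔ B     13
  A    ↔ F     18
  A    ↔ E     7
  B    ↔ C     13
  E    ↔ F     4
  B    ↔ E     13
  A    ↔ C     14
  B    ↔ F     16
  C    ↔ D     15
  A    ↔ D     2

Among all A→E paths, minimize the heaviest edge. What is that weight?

A few of the A→E routes:
A → D → F → E: max(2, 4, 4) = 4
A → D → E: max(2, 1) = 2
A → E: max(7) = 7
Smallest bottleneck: 2.

2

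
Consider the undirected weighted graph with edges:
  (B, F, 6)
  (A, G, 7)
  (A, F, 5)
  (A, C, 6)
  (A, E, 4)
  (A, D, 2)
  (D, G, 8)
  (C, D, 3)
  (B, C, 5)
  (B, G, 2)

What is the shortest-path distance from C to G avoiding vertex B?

Candidate routes:
C-D-A-G: 3 + 2 + 7 = 12
C-A-D-G: 6 + 2 + 8 = 16
C-A-G: 6 + 7 = 13
C-D-G: 3 + 8 = 11
Shortest: 11.

11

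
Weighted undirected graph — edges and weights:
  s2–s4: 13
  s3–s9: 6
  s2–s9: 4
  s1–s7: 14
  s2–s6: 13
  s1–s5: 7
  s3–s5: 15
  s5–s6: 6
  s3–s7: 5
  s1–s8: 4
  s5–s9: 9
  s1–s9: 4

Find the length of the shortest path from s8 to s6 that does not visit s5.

Paths from s8 to s6 avoiding s5:
s8 → s1 → s7 → s3 → s9 → s2 → s6: 4 + 14 + 5 + 6 + 4 + 13 = 46
s8 → s1 → s9 → s2 → s6: 4 + 4 + 4 + 13 = 25
Best route has total 25.

25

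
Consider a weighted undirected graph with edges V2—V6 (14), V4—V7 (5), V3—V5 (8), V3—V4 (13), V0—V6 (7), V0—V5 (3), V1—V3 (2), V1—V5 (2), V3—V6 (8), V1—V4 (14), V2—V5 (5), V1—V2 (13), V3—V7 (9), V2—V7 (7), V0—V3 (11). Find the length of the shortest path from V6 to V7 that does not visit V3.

Checking several routes:
V6 → V0 → V5 → V1 → V2 → V7: 7 + 3 + 2 + 13 + 7 = 32
V6 → V2 → V7: 14 + 7 = 21
V6 → V0 → V5 → V2 → V7: 7 + 3 + 5 + 7 = 22
V6 → V0 → V5 → V1 → V4 → V7: 7 + 3 + 2 + 14 + 5 = 31
V6 → V2 → V5 → V1 → V4 → V7: 14 + 5 + 2 + 14 + 5 = 40
Shortest: 21.

21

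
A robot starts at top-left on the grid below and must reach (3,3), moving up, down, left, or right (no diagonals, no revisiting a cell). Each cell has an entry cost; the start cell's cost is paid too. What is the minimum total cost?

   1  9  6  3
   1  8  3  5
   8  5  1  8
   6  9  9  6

Path [0,0] [1,0] [1,1] [1,2] [2,2] [2,3] [3,3]: 1 + 1 + 8 + 3 + 1 + 8 + 6 = 28.

28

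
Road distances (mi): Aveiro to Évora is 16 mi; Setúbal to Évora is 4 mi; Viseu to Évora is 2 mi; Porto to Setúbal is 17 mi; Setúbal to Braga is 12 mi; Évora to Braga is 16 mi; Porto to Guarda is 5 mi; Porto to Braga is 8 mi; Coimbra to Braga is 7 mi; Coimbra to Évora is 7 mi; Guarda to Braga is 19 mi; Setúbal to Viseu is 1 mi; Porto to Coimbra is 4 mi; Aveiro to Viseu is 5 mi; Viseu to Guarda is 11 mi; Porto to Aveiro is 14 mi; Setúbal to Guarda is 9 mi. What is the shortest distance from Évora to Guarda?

12

Comparing a few candidate routes:
Évora→Viseu→Guarda: 2 + 11 = 13
Évora→Viseu→Setúbal→Guarda: 2 + 1 + 9 = 12
Évora→Setúbal→Guarda: 4 + 9 = 13
Best route has total 12 mi.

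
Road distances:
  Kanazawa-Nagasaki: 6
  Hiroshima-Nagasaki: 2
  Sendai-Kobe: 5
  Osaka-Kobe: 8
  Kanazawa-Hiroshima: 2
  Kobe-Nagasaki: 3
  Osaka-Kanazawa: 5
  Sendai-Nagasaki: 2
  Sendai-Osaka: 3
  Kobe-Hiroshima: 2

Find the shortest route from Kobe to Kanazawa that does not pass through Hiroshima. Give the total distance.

9

Checking several routes:
Kobe→Nagasaki→Kanazawa: 3 + 6 = 9
Kobe→Nagasaki→Sendai→Osaka→Kanazawa: 3 + 2 + 3 + 5 = 13
Kobe→Osaka→Kanazawa: 8 + 5 = 13
The minimum is 9.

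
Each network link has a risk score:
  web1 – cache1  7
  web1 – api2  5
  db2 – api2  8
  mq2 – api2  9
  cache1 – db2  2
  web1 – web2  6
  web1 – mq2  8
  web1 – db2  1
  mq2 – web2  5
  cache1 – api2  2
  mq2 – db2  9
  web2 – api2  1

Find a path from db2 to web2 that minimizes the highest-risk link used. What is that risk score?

2

Some routes from db2 to web2:
db2 -> web1 -> api2 -> web2: max(1, 5, 1) = 5
db2 -> web1 -> web2: max(1, 6) = 6
db2 -> cache1 -> api2 -> web1 -> web2: max(2, 2, 5, 6) = 6
db2 -> web1 -> cache1 -> api2 -> web2: max(1, 7, 2, 1) = 7
db2 -> cache1 -> api2 -> web2: max(2, 2, 1) = 2
Smallest bottleneck: 2.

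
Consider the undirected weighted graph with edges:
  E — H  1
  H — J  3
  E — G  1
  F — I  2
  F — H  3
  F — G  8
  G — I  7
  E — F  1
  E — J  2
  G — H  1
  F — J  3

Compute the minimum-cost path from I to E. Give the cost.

Some routes from I to E:
I → F → J → E: 2 + 3 + 2 = 7
I → G → H → E: 7 + 1 + 1 = 9
I → F → H → G → E: 2 + 3 + 1 + 1 = 7
I → F → E: 2 + 1 = 3
I → G → E: 7 + 1 = 8
I → F → H → E: 2 + 3 + 1 = 6
The minimum is 3.

3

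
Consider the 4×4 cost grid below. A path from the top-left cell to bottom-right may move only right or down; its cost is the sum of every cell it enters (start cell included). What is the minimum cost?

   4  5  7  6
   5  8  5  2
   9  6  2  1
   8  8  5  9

Take r0c0 r0c1 r0c2 r1c2 r1c3 r2c3 r3c3 for a total of 4 + 5 + 7 + 5 + 2 + 1 + 9 = 33.
For comparison, the top-then-right route costs 34.

33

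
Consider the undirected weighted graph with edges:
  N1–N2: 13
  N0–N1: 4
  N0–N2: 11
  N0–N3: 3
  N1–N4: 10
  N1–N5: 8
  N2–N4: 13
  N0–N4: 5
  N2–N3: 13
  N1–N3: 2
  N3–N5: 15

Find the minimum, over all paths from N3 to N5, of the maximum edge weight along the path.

A few of the N3→N5 routes:
N3 -> N2 -> N4 -> N1 -> N5: max(13, 13, 10, 8) = 13
N3 -> N0 -> N4 -> N1 -> N5: max(3, 5, 10, 8) = 10
N3 -> N0 -> N1 -> N5: max(3, 4, 8) = 8
N3 -> N2 -> N4 -> N0 -> N1 -> N5: max(13, 13, 5, 4, 8) = 13
N3 -> N1 -> N5: max(2, 8) = 8
Best route has worst link 8.

8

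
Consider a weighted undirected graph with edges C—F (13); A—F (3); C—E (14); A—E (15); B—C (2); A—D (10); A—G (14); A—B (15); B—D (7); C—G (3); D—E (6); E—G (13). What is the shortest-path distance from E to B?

Checking several routes:
E-D-A-B: 6 + 10 + 15 = 31
E-A-B: 15 + 15 = 30
E-G-C-B: 13 + 3 + 2 = 18
E-A-D-B: 15 + 10 + 7 = 32
E-D-B: 6 + 7 = 13
E-C-B: 14 + 2 = 16
The minimum is 13.

13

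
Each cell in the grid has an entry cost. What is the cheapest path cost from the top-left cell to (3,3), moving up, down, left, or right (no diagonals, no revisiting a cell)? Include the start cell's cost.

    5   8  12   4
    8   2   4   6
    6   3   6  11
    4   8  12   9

44

Cheapest: (0,0) (0,1) (1,1) (2,1) (2,2) (2,3) (3,3)
  5 + 8 + 2 + 3 + 6 + 11 + 9 = 44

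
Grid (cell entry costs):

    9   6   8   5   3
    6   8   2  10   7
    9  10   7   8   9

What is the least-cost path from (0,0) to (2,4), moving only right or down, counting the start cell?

Take r0c0 → r0c1 → r0c2 → r0c3 → r0c4 → r1c4 → r2c4 for a total of 9 + 6 + 8 + 5 + 3 + 7 + 9 = 47.

47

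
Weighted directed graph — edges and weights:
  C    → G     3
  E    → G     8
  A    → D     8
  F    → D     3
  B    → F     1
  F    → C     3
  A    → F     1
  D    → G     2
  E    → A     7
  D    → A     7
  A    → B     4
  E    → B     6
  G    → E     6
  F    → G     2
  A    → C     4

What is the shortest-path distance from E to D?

Paths from E to D:
E -> B -> F -> D: 6 + 1 + 3 = 10
E -> A -> F -> D: 7 + 1 + 3 = 11
E -> A -> D: 7 + 8 = 15
E -> A -> B -> F -> D: 7 + 4 + 1 + 3 = 15
Shortest: 10.

10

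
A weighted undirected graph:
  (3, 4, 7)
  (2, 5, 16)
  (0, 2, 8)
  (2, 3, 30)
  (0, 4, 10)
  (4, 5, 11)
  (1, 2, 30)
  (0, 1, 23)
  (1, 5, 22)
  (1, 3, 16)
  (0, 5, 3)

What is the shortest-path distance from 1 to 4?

Checking several routes:
1-5-0-4: 22 + 3 + 10 = 35
1-0-4: 23 + 10 = 33
1-5-4: 22 + 11 = 33
1-3-4: 16 + 7 = 23
The minimum is 23.

23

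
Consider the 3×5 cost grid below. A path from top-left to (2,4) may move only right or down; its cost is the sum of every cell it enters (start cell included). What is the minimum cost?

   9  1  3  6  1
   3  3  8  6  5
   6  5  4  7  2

Best path: (0,0) -> (0,1) -> (0,2) -> (0,3) -> (0,4) -> (1,4) -> (2,4)
Cost: 9 + 1 + 3 + 6 + 1 + 5 + 2 = 27

27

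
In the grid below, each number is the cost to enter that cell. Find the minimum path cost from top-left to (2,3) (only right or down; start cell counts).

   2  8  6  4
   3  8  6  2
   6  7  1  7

Best path: (0,0) → (1,0) → (2,0) → (2,1) → (2,2) → (2,3)
Cost: 2 + 3 + 6 + 7 + 1 + 7 = 26
(Top row then right column would cost 29.)

26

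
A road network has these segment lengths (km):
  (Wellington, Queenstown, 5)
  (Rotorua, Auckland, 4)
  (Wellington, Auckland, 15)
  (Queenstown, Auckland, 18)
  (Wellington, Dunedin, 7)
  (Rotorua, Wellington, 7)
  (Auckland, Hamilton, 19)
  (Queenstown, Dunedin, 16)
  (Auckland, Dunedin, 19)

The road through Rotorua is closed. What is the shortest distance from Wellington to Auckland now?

15

Routes from Wellington to Auckland avoiding Rotorua:
Wellington - Queenstown - Dunedin - Auckland: 5 + 16 + 19 = 40
Wellington - Auckland: 15
Wellington - Dunedin - Queenstown - Auckland: 7 + 16 + 18 = 41
Wellington - Dunedin - Auckland: 7 + 19 = 26
Wellington - Queenstown - Auckland: 5 + 18 = 23
Best route has total 15 km.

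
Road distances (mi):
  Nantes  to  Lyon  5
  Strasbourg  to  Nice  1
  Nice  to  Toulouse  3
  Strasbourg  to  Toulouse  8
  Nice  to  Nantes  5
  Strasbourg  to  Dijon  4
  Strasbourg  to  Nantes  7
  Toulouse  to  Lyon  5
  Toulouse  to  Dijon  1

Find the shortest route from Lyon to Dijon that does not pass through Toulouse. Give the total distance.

15

Candidate routes:
Lyon→Nantes→Nice→Strasbourg→Dijon: 5 + 5 + 1 + 4 = 15
Lyon→Nantes→Strasbourg→Dijon: 5 + 7 + 4 = 16
Best route has total 15 mi.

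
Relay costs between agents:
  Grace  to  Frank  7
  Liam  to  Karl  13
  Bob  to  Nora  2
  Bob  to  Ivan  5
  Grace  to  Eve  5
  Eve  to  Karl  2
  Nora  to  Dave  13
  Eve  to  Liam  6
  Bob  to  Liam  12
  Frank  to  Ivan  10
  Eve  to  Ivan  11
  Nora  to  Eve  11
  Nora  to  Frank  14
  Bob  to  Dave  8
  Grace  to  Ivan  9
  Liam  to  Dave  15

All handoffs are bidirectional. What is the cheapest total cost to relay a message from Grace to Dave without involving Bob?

26

Checking several routes:
Grace→Eve→Liam→Dave: 5 + 6 + 15 = 26
Grace→Eve→Nora→Dave: 5 + 11 + 13 = 29
Grace→Ivan→Eve→Liam→Dave: 9 + 11 + 6 + 15 = 41
Grace→Eve→Karl→Liam→Dave: 5 + 2 + 13 + 15 = 35
Grace→Ivan→Eve→Nora→Dave: 9 + 11 + 11 + 13 = 44
Grace→Frank→Nora→Dave: 7 + 14 + 13 = 34
Shortest: 26.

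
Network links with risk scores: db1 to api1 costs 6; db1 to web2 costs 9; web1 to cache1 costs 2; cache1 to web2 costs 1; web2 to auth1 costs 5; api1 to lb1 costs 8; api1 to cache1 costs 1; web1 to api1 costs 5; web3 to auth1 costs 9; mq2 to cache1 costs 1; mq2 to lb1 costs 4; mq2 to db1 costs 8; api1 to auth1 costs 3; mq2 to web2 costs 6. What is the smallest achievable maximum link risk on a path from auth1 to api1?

3

A few of the auth1→api1 routes:
auth1 - web2 - cache1 - api1: max(5, 1, 1) = 5
auth1 - web2 - cache1 - web1 - api1: max(5, 1, 2, 5) = 5
auth1 - web2 - mq2 - cache1 - web1 - api1: max(5, 6, 1, 2, 5) = 6
auth1 - api1: max(3) = 3
auth1 - web2 - mq2 - lb1 - api1: max(5, 6, 4, 8) = 8
auth1 - web2 - mq2 - cache1 - api1: max(5, 6, 1, 1) = 6
The minimum achievable maximum is 3.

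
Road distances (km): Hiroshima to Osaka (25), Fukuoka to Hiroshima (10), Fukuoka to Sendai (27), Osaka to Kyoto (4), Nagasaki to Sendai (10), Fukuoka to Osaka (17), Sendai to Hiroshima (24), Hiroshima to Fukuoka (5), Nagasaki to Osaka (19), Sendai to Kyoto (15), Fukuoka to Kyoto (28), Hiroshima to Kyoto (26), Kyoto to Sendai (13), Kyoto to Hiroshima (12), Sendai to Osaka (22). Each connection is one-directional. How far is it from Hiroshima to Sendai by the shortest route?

32

Checking several routes:
Hiroshima - Fukuoka - Osaka - Kyoto - Sendai: 5 + 17 + 4 + 13 = 39
Hiroshima - Fukuoka - Sendai: 5 + 27 = 32
Hiroshima - Kyoto - Sendai: 26 + 13 = 39
Best route has total 32 km.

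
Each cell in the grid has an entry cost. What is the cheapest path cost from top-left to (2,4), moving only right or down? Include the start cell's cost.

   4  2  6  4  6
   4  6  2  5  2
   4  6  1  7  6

One optimal route is (0,0) -> (0,1) -> (0,2) -> (1,2) -> (1,3) -> (1,4) -> (2,4).
Its cost is 4 + 2 + 6 + 2 + 5 + 2 + 6 = 27.

27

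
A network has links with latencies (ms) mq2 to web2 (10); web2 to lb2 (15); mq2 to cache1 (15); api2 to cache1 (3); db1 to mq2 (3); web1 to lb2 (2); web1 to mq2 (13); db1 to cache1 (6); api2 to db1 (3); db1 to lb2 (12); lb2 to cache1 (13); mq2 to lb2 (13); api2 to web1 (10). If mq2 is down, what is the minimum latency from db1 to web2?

27

A few of the db1→web2 routes:
db1 - api2 - cache1 - lb2 - web2: 3 + 3 + 13 + 15 = 34
db1 - api2 - web1 - lb2 - web2: 3 + 10 + 2 + 15 = 30
db1 - lb2 - web2: 12 + 15 = 27
Shortest: 27 ms.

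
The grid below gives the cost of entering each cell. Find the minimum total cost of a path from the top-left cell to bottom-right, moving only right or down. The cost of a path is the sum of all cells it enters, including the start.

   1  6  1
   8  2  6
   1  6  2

16

Take (0,0) (0,1) (0,2) (1,2) (2,2) for a total of 1 + 6 + 1 + 6 + 2 = 16.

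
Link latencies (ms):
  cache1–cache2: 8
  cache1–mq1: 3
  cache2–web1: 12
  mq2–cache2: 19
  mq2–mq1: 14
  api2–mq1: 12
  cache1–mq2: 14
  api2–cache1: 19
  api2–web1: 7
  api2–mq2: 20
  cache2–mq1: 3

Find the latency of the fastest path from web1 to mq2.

27

Checking several routes:
web1 -> cache2 -> mq1 -> mq2: 12 + 3 + 14 = 29
web1 -> cache2 -> mq2: 12 + 19 = 31
web1 -> api2 -> mq2: 7 + 20 = 27
web1 -> cache2 -> mq1 -> cache1 -> mq2: 12 + 3 + 3 + 14 = 32
web1 -> api2 -> mq1 -> mq2: 7 + 12 + 14 = 33
Shortest: 27 ms.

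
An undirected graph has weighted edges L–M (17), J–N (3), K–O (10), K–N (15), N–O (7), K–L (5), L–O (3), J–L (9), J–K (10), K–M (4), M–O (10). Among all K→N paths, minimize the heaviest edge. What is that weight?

7

A few of the K→N routes:
K -> J -> L -> O -> N: max(10, 9, 3, 7) = 10
K -> J -> N: max(10, 3) = 10
K -> L -> J -> N: max(5, 9, 3) = 9
K -> L -> O -> N: max(5, 3, 7) = 7
Best route has worst link 7.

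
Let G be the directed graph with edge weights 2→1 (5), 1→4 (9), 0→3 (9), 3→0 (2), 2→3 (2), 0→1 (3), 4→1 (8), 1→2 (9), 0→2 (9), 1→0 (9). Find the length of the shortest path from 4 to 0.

Candidate routes:
4 -> 1 -> 0: 8 + 9 = 17
4 -> 1 -> 2 -> 3 -> 0: 8 + 9 + 2 + 2 = 21
Best route has total 17.

17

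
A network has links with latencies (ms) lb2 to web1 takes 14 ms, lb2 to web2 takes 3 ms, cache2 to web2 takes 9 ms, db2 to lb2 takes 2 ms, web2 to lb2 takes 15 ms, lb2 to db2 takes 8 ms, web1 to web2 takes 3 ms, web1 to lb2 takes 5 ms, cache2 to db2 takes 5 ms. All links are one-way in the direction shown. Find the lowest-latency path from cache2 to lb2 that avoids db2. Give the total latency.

24

Routes from cache2 to lb2 avoiding db2:
cache2→web2→lb2: 9 + 15 = 24
Shortest: 24 ms.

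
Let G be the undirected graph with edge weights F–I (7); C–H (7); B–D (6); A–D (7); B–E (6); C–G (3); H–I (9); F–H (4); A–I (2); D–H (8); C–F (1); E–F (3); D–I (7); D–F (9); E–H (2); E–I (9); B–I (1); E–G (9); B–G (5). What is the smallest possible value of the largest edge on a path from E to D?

6

Checking several routes:
E → H → F → C → G → B → D: max(2, 4, 1, 3, 5, 6) = 6
E → F → C → G → B → D: max(3, 1, 3, 5, 6) = 6
E → B → D: max(6, 6) = 6
Smallest bottleneck: 6.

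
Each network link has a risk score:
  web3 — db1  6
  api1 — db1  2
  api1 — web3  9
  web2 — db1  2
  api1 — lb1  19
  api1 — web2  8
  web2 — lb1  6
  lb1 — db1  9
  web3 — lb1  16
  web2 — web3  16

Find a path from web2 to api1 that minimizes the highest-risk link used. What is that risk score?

2

Checking several routes:
web2-api1: max(8) = 8
web2-lb1-db1-web3-api1: max(6, 9, 6, 9) = 9
web2-db1-api1: max(2, 2) = 2
Smallest bottleneck: 2.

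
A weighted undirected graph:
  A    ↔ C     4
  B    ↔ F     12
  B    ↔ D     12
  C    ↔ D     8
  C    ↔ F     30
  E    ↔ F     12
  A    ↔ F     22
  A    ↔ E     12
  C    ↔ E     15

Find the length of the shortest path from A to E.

Comparing a few candidate routes:
A - E: 12
A - F - C - E: 22 + 30 + 15 = 67
A - C - D - B - F - E: 4 + 8 + 12 + 12 + 12 = 48
A - C - F - E: 4 + 30 + 12 = 46
A - C - E: 4 + 15 = 19
A - F - E: 22 + 12 = 34
Shortest: 12.

12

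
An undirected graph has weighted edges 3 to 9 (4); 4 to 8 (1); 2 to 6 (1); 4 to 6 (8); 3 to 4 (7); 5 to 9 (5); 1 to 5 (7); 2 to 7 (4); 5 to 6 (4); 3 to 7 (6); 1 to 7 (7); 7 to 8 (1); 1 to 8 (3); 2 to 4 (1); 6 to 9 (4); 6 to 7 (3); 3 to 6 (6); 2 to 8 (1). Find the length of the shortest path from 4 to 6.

2

A few of the 4→6 routes:
4 → 8 → 7 → 6: 1 + 1 + 3 = 5
4 → 8 → 7 → 2 → 6: 1 + 1 + 4 + 1 = 7
4 → 2 → 6: 1 + 1 = 2
4 → 8 → 2 → 6: 1 + 1 + 1 = 3
4 → 2 → 8 → 7 → 6: 1 + 1 + 1 + 3 = 6
The minimum is 2.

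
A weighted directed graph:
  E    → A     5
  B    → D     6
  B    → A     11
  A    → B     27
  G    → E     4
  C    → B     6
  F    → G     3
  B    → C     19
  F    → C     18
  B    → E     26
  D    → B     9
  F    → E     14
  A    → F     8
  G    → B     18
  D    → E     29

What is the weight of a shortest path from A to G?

Routes from A to G:
A→F→G: 8 + 3 = 11
The minimum is 11.

11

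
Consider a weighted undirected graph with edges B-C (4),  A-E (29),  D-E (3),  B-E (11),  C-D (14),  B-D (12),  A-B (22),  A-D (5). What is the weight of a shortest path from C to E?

Some routes from C to E:
C -> B -> A -> D -> E: 4 + 22 + 5 + 3 = 34
C -> D -> B -> E: 14 + 12 + 11 = 37
C -> B -> E: 4 + 11 = 15
C -> D -> E: 14 + 3 = 17
C -> B -> D -> E: 4 + 12 + 3 = 19
The minimum is 15.

15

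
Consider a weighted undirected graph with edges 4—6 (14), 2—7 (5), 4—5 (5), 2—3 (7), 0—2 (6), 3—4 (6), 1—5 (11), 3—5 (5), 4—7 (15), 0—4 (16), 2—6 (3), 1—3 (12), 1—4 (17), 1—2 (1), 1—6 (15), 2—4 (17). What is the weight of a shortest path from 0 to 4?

16

A few of the 0→4 routes:
0 - 2 - 6 - 4: 6 + 3 + 14 = 23
0 - 2 - 4: 6 + 17 = 23
0 - 2 - 3 - 4: 6 + 7 + 6 = 19
0 - 4: 16
Shortest: 16.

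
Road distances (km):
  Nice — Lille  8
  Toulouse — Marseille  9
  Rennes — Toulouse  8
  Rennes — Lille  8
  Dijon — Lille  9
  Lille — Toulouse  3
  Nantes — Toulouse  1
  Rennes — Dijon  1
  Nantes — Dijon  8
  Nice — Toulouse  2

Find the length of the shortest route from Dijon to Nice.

A few of the Dijon→Nice routes:
Dijon→Rennes→Toulouse→Nice: 1 + 8 + 2 = 11
Dijon→Rennes→Lille→Toulouse→Nice: 1 + 8 + 3 + 2 = 14
Dijon→Nantes→Toulouse→Nice: 8 + 1 + 2 = 11
Dijon→Lille→Toulouse→Nice: 9 + 3 + 2 = 14
Best route has total 11 km.

11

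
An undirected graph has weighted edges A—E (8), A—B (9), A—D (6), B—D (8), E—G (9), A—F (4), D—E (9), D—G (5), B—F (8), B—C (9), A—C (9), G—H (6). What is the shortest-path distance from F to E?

12

A few of the F→E routes:
F - A - D - E: 4 + 6 + 9 = 19
F - A - E: 4 + 8 = 12
F - A - D - G - E: 4 + 6 + 5 + 9 = 24
Shortest: 12.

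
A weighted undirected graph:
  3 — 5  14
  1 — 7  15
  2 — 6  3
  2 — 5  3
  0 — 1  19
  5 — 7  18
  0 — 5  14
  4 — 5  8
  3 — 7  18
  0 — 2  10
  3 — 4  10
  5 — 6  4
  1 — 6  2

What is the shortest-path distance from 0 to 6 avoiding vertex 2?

18

Comparing a few candidate routes:
0 - 1 - 7 - 5 - 6: 19 + 15 + 18 + 4 = 56
0 - 1 - 6: 19 + 2 = 21
0 - 5 - 7 - 1 - 6: 14 + 18 + 15 + 2 = 49
0 - 5 - 6: 14 + 4 = 18
The minimum is 18.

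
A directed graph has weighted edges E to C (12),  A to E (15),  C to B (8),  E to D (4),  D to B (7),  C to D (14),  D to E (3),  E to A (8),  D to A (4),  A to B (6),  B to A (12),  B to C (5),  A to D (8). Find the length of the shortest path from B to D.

19

Candidate routes:
B→C→D: 5 + 14 = 19
B→A→E→D: 12 + 15 + 4 = 31
B→A→E→C→D: 12 + 15 + 12 + 14 = 53
B→A→D: 12 + 8 = 20
Shortest: 19.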